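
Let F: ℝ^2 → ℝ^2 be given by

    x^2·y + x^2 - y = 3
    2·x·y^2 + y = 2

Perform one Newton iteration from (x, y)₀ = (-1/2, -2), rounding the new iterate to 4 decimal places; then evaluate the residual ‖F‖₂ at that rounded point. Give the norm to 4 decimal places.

2.0859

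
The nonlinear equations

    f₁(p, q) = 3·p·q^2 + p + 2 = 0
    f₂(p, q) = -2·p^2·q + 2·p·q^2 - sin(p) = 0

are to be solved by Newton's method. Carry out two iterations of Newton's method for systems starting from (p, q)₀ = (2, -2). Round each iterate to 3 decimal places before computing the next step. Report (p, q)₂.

At (2, -2): F = (28.000, 31.09070).
Jacobian J = [[3·q^2 + 1, 6·p·q], [-4·p·q + 2·q^2 - cos(p), -2·p^2 + 4·p·q]].
At the point, J = [[13.000, -24.000], [24.41615, -24.000]] (det J = 273.98752).
Solving J·Δ = −F gives Δ = (-0.271, 1.020).
Then the next iterate is (p, q)₁ = (1.729, -0.980).
Round to (1.729, -0.980) and repeat: F = (8.71059, 8.19286), J = [[3.88120, -10.16652], [8.85602, -12.75656]].
Δ = (0.687, 1.119), so (p, q)₂ = (2.416, 0.139).

(2.416, 0.139)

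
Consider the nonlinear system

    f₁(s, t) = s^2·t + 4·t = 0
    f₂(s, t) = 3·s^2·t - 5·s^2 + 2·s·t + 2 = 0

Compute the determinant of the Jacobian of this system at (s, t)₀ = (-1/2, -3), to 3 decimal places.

-34.750

J = [[2·s·t, s^2 + 4], [6·s·t - 10·s + 2·t, 3·s^2 + 2·s]].
At the point, J = [[3.000, 4.250], [8.000, -0.250]].
det J = -34.750.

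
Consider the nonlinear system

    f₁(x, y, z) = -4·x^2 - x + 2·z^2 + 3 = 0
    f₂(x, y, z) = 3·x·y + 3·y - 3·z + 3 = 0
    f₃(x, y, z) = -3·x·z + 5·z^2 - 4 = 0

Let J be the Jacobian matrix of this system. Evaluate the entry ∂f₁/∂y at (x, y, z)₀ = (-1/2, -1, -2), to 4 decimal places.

0.0000

∂f₁/∂y = 0.
At (-1/2, -1, -2) this is 0.0000.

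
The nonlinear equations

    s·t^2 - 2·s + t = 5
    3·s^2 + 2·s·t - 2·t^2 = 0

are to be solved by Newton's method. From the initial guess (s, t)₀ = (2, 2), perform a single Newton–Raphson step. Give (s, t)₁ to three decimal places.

At (2, 2): F = (1.000, 12.000).
Jacobian J = [[t^2 - 2, 2·s·t + 1], [6·s + 2·t, 2·s - 4·t]].
At the point, J = [[2.000, 9.000], [16.000, -4.000]] (det J = -152.000).
Solving J·Δ = −F gives Δ = (-0.737, 0.053).
Then the next iterate is (s, t)₁ = (1.263, 2.053).

(1.263, 2.053)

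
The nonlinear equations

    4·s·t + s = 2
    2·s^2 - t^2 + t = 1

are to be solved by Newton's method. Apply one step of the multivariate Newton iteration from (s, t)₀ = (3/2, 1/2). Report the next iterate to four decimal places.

(0.8750, 0.3958)

At (3/2, 1/2): F = (2.5000, 3.7500).
Jacobian J = [[4·t + 1, 4·s], [4·s, -2·t + 1]].
At the point, J = [[3.0000, 6.0000], [6.0000, 0.0000]] (det J = -36.0000).
Solving J·Δ = −F gives Δ = (-0.6250, -0.1042).
Then the next iterate is (s, t)₁ = (0.8750, 0.3958).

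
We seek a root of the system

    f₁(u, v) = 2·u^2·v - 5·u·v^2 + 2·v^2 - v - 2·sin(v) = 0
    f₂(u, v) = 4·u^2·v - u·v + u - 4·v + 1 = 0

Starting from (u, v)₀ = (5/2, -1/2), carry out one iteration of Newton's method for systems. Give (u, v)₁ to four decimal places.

(2.8683, -0.0200)

At (5/2, -1/2): F = (-7.416149, -5.7500).
Jacobian J = [[4·u·v - 5·v^2, 2·u^2 - 10·u·v + 4·v - 2·cos(v) - 1], [8·u·v - v + 1, 4·u^2 - u - 4]].
At the point, J = [[-6.2500, 20.244835], [-8.5000, 18.5000]] (det J = 56.456096).
Solving J·Δ = −F gives Δ = (0.3683, 0.4800).
Then the next iterate is (u, v)₁ = (2.8683, -0.0200).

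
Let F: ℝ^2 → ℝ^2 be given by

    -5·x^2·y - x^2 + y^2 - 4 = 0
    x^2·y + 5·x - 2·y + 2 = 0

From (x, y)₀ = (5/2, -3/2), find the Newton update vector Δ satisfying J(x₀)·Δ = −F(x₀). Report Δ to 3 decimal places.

(-8.448, -6.881)

At (5/2, -3/2): F = (38.875, 8.125).
Jacobian J = [[-10·x·y - 2·x, -5·x^2 + 2·y], [2·x·y + 5, x^2 - 2]].
At the point, J = [[32.500, -34.250], [-2.500, 4.250]] (det J = 52.500).
Solving J·Δ = −F gives Δ = (-8.448, -6.881).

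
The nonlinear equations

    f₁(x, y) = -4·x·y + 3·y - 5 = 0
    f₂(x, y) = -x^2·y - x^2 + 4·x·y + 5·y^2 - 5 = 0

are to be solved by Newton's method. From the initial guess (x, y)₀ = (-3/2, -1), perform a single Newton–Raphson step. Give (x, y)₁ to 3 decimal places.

At (-3/2, -1): F = (-14.000, 6.000).
Jacobian J = [[-4·y, -4·x + 3], [-2·x·y - 2·x + 4·y, -x^2 + 4·x + 10·y]].
At the point, J = [[4.000, 9.000], [-4.000, -18.250]] (det J = -37.000).
Solving J·Δ = −F gives Δ = (5.446, -0.865).
Then the next iterate is (x, y)₁ = (3.946, -1.865).

(3.946, -1.865)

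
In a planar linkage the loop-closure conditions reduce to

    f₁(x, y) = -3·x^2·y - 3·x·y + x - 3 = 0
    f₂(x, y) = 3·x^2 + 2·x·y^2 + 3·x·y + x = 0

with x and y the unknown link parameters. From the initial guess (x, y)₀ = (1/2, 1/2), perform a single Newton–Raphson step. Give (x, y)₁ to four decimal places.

(0.9706, -1.5294)

At (1/2, 1/2): F = (-3.6250, 2.2500).
Jacobian J = [[-6·x·y - 3·y + 1, -3·x^2 - 3·x], [6·x + 2·y^2 + 3·y + 1, 4·x·y + 3·x]].
At the point, J = [[-2.0000, -2.2500], [6.0000, 2.5000]] (det J = 8.5000).
Solving J·Δ = −F gives Δ = (0.4706, -2.0294).
Then the next iterate is (x, y)₁ = (0.9706, -1.5294).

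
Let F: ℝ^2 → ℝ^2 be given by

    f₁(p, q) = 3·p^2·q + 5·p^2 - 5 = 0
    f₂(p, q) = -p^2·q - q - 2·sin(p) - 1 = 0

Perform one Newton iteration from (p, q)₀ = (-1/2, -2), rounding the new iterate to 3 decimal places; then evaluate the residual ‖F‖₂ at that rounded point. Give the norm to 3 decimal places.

408.892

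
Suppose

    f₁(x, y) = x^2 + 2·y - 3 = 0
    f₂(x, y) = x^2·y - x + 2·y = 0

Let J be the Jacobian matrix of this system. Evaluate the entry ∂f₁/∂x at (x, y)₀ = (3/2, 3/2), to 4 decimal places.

∂f₁/∂x = 2·x.
At (3/2, 3/2) this is 3.0000.

3.0000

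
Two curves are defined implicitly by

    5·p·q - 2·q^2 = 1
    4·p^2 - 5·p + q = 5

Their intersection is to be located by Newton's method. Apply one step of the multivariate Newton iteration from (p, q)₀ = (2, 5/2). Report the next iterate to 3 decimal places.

At (2, 5/2): F = (11.500, 3.500).
Jacobian J = [[5·q, 5·p - 4·q], [8·p - 5, 1]].
At the point, J = [[12.500, 0.000], [11.000, 1.000]] (det J = 12.500).
Solving J·Δ = −F gives Δ = (-0.920, 6.620).
Then the next iterate is (p, q)₁ = (1.080, 9.120).

(1.080, 9.120)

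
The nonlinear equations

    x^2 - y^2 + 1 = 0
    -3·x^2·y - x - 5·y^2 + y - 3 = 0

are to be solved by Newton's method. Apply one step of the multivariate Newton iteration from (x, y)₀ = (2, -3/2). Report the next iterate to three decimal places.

(2.293, -2.807)

At (2, -3/2): F = (2.750, 0.250).
Jacobian J = [[2·x, -2·y], [-6·x·y - 1, -3·x^2 - 10·y + 1]].
At the point, J = [[4.000, 3.000], [17.000, 4.000]] (det J = -35.000).
Solving J·Δ = −F gives Δ = (0.293, -1.307).
Then the next iterate is (x, y)₁ = (2.293, -2.807).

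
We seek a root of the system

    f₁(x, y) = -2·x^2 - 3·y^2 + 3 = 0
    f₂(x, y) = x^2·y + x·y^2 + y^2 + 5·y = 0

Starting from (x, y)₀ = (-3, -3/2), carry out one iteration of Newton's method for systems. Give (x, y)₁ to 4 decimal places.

(-1.5189, -1.0581)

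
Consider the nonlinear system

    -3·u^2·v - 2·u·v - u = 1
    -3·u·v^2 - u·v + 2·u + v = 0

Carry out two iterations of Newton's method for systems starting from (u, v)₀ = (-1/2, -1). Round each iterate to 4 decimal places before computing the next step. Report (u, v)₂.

(-0.8029, -1.3939)

At (-1/2, -1): F = (-0.7500, -1.0000).
Jacobian J = [[-6·u·v - 2·v - 1, -3·u^2 - 2·u], [-3·v^2 - v + 2, -6·u·v - u + 1]].
At the point, J = [[-2.0000, 0.2500], [0.0000, -1.5000]] (det J = 3.0000).
Solving J·Δ = −F gives Δ = (-0.4583, -0.6667).
Then the next iterate is (u, v)₁ = (-0.9583, -1.6667).
Round to (-0.9583, -1.6667) and repeat: F = (1.355689, 2.805654), J = [[-7.249792, -0.838417], [-4.666967, -7.624892]].
Δ = (0.1554, 0.2728), so (u, v)₂ = (-0.8029, -1.3939).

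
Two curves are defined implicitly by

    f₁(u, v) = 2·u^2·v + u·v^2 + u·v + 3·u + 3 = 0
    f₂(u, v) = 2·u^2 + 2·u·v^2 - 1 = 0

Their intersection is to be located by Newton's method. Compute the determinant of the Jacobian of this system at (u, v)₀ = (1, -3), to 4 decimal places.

J = [[4·u·v + v^2 + v + 3, 2·u^2 + 2·u·v + u], [4·u + 2·v^2, 4·u·v]].
At the point, J = [[-3.0000, -3.0000], [22.0000, -12.0000]].
det J = 102.0000.

102.0000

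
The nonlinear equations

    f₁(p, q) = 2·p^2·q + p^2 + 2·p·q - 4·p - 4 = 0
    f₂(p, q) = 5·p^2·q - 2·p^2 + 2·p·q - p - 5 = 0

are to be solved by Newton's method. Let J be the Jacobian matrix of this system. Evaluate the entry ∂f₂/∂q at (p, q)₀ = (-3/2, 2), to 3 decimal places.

∂f₂/∂q = 5·p^2 + 2·p.
At (-3/2, 2) this is 8.250.

8.250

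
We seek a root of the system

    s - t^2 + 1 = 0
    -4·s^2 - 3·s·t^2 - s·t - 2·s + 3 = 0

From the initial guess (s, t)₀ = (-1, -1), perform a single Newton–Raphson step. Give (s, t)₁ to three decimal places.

At (-1, -1): F = (-1.000, 3.000).
Jacobian J = [[1, -2·t], [-8·s - 3·t^2 - t - 2, -6·s·t - s]].
At the point, J = [[1.000, 2.000], [4.000, -5.000]] (det J = -13.000).
Solving J·Δ = −F gives Δ = (-0.077, 0.538).
Then the next iterate is (s, t)₁ = (-1.077, -0.462).

(-1.077, -0.462)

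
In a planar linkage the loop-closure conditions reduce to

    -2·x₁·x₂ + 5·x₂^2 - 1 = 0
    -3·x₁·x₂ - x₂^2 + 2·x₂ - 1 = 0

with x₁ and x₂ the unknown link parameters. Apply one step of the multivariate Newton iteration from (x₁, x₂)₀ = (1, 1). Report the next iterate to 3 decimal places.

At (1, 1): F = (2.000, -3.000).
Jacobian J = [[-2·x₂, -2·x₁ + 10·x₂], [-3·x₂, -3·x₁ - 2·x₂ + 2]].
At the point, J = [[-2.000, 8.000], [-3.000, -3.000]] (det J = 30.000).
Solving J·Δ = −F gives Δ = (-0.600, -0.400).
Then the next iterate is (x₁, x₂)₁ = (0.400, 0.600).

(0.400, 0.600)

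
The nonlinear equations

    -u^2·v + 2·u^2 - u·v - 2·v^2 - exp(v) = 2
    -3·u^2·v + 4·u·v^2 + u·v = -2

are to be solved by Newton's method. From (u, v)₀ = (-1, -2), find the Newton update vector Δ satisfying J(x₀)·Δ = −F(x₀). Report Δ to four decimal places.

At (-1, -2): F = (-8.135335, -6.0000).
Jacobian J = [[-2·u·v + 4·u - v, -u^2 - u - 4·v - exp(v)], [-6·u·v + 4·v^2 + v, -3·u^2 + 8·u·v + u]].
At the point, J = [[-6.0000, 7.864665], [2.0000, 12.0000]] (det J = -87.729329).
Solving J·Δ = −F gives Δ = (-0.5749, 0.5958).

(-0.5749, 0.5958)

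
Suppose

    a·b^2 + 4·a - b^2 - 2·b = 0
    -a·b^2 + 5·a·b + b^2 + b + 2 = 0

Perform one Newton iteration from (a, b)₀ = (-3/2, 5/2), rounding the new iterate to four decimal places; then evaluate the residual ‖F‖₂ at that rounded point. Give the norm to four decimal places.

7.9942

At (-3/2, 5/2): F = (-26.6250, 1.3750).
Jacobian J = [[b^2 + 4, 2·a·b - 2·b - 2], [-b^2 + 5·b, -2·a·b + 5·a + 2·b + 1]].
At the point, J = [[10.2500, -14.5000], [6.2500, 6.0000]] (det J = 152.1250).
Solving J·Δ = −F gives Δ = (0.9191, -1.1865).
Then the next iterate is (a, b)₁ = (-0.5809, 1.3135).
Re-evaluating at (-0.5809, 1.3135): F = (-7.678099, 2.225938), so ‖F‖₂ = 7.9942.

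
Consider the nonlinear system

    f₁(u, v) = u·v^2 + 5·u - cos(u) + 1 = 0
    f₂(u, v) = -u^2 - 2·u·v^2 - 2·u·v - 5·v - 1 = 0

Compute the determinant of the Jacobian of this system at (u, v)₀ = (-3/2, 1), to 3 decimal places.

J = [[v^2 + sin(u) + 5, 2·u·v], [-2·u - 2·v^2 - 2·v, -4·u·v - 2·u - 5]].
At the point, J = [[5.00251, -3.000], [-1.000, 4.000]].
det J = 17.010.

17.010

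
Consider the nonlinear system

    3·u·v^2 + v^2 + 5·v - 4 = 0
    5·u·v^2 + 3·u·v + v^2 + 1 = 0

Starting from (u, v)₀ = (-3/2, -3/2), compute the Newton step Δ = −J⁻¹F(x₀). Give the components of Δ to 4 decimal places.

(-54.5370, 25.0000)

At (-3/2, -3/2): F = (-19.3750, -6.8750).
Jacobian J = [[3·v^2, 6·u·v + 2·v + 5], [5·v^2 + 3·v, 10·u·v + 3·u + 2·v]].
At the point, J = [[6.7500, 15.5000], [6.7500, 15.0000]] (det J = -3.3750).
Solving J·Δ = −F gives Δ = (-54.5370, 25.0000).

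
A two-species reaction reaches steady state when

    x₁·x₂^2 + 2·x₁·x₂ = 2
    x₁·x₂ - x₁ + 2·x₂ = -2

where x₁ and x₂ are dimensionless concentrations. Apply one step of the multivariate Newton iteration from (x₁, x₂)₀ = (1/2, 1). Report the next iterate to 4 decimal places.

At (1/2, 1): F = (-0.5000, 4.0000).
Jacobian J = [[x₂^2 + 2·x₂, 2·x₁·x₂ + 2·x₁], [x₂ - 1, x₁ + 2]].
At the point, J = [[3.0000, 2.0000], [0.0000, 2.5000]] (det J = 7.5000).
Solving J·Δ = −F gives Δ = (1.2333, -1.6000).
Then the next iterate is (x₁, x₂)₁ = (1.7333, -0.6000).

(1.7333, -0.6000)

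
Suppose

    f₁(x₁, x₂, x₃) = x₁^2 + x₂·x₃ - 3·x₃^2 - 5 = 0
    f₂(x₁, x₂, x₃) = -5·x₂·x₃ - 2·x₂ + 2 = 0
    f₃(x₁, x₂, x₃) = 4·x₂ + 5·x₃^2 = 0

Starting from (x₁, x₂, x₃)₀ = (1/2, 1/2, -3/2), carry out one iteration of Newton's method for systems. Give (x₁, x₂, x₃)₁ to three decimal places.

(4.902, -0.026, -0.757)

At (1/2, 1/2, -3/2): F = (-12.250, 4.750, 13.250).
Jacobian J = [[2·x₁, x₃, x₂ - 6·x₃], [0, -5·x₃ - 2, -5·x₂], [0, 4, 10·x₃]].
At the point, J = [[1.000, -1.500, 9.500], [0.000, 5.500, -2.500], [0.000, 4.000, -15.000]] (det J = -72.500).
Solving J·Δ = −F gives Δ = (4.402, -0.526, 0.743).
Then the next iterate is (x₁, x₂, x₃)₁ = (4.902, -0.026, -0.757).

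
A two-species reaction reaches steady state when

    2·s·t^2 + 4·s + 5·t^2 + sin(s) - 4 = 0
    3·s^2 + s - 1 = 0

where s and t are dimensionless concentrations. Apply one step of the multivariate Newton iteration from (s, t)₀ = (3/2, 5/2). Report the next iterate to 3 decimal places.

(0.775, 1.475)

At (3/2, 5/2): F = (52.99749, 7.250).
Jacobian J = [[2·t^2 + cos(s) + 4, 4·s·t + 10·t], [6·s + 1, 0]].
At the point, J = [[16.57074, 40.000], [10.000, 0.000]] (det J = -400.000).
Solving J·Δ = −F gives Δ = (-0.725, -1.025).
Then the next iterate is (s, t)₁ = (0.775, 1.475).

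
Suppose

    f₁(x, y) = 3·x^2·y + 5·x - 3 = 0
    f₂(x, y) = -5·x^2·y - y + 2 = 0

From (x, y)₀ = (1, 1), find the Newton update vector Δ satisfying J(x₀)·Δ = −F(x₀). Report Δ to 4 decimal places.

(-0.5000, 0.1667)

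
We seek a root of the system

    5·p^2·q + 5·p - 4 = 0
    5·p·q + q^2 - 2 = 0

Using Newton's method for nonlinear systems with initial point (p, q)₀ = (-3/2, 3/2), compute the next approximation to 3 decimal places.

At (-3/2, 3/2): F = (5.375, -11.000).
Jacobian J = [[10·p·q + 5, 5·p^2], [5·q, 5·p + 2·q]].
At the point, J = [[-17.500, 11.250], [7.500, -4.500]] (det J = -5.625).
Solving J·Δ = −F gives Δ = (17.700, 27.056).
Then the next iterate is (p, q)₁ = (16.200, 28.556).

(16.200, 28.556)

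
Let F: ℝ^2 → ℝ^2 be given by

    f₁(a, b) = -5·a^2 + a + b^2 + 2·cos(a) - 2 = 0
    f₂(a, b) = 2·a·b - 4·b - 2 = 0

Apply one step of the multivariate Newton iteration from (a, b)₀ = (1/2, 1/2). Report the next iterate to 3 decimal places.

(0.087, -0.804)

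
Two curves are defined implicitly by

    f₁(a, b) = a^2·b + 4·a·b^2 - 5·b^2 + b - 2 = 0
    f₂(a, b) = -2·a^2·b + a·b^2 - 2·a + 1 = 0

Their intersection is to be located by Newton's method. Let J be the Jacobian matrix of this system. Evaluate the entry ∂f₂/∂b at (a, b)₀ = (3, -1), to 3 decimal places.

∂f₂/∂b = -2·a^2 + 2·a·b.
At (3, -1) this is -24.000.

-24.000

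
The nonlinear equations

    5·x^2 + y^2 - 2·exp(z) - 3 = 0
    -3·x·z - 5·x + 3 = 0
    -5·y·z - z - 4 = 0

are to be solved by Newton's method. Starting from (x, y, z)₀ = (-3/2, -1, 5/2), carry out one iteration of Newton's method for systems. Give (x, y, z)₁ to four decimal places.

(-0.2594, -0.9639, 1.1129)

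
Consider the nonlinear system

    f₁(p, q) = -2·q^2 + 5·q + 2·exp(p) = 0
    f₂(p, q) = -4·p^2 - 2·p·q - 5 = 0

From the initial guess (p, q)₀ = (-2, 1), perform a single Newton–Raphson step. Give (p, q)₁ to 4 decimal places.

(0.3289, -2.9010)

At (-2, 1): F = (3.270671, -17.0000).
Jacobian J = [[2·exp(p), -4·q + 5], [-8·p - 2·q, -2·p]].
At the point, J = [[0.270671, 1.0000], [14.0000, 4.0000]] (det J = -12.917318).
Solving J·Δ = −F gives Δ = (2.3289, -3.9010).
Then the next iterate is (p, q)₁ = (0.3289, -2.9010).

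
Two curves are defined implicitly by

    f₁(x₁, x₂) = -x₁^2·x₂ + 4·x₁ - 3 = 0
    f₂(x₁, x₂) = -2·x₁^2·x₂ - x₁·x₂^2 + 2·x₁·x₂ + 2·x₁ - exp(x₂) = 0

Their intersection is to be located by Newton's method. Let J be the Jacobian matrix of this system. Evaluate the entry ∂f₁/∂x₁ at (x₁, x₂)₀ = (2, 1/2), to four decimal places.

∂f₁/∂x₁ = -2·x₁·x₂ + 4.
At (2, 1/2) this is 2.0000.

2.0000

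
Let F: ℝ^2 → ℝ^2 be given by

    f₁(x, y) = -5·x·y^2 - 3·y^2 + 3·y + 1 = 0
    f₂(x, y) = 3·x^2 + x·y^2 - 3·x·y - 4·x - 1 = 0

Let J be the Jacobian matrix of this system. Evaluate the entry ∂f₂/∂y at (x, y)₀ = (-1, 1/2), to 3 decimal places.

∂f₂/∂y = 2·x·y - 3·x.
At (-1, 1/2) this is 2.000.

2.000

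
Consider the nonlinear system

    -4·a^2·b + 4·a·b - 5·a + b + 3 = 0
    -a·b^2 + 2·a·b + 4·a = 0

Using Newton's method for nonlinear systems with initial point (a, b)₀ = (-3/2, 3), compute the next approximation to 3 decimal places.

(-0.728, 3.121)

At (-3/2, 3): F = (-31.500, -1.500).
Jacobian J = [[-8·a·b + 4·b - 5, -4·a^2 + 4·a + 1], [-b^2 + 2·b + 4, -2·a·b + 2·a]].
At the point, J = [[43.000, -14.000], [1.000, 6.000]] (det J = 272.000).
Solving J·Δ = −F gives Δ = (0.772, 0.121).
Then the next iterate is (a, b)₁ = (-0.728, 3.121).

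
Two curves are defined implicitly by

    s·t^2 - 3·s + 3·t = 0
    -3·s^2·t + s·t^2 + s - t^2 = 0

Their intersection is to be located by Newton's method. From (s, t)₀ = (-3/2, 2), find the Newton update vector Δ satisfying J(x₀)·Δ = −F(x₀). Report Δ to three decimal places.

(2.878, 2.459)

At (-3/2, 2): F = (4.500, -25.000).
Jacobian J = [[t^2 - 3, 2·s·t + 3], [-6·s·t + t^2 + 1, -3·s^2 + 2·s·t - 2·t]].
At the point, J = [[1.000, -3.000], [23.000, -16.750]] (det J = 52.250).
Solving J·Δ = −F gives Δ = (2.878, 2.459).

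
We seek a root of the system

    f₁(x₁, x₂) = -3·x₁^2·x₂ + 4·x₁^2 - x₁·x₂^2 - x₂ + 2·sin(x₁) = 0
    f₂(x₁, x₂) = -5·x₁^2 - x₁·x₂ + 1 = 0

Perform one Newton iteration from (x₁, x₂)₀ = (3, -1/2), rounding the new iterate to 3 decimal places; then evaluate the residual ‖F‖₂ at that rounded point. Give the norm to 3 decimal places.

17.356

At (3, -1/2): F = (49.53224, -42.500).
Jacobian J = [[-6·x₁·x₂ + 8·x₁ - x₂^2 + 2·cos(x₁), -3·x₁^2 - 2·x₁·x₂ - 1], [-10·x₁ - x₂, -x₁]].
At the point, J = [[30.77002, -25.000], [-29.500, -3.000]] (det J = -829.81005).
Solving J·Δ = −F gives Δ = (-1.459, 0.185).
Then the next iterate is (x₁, x₂)₁ = (1.541, -0.315).
Re-evaluating at (1.541, -0.315): F = (13.90400, -10.38799), so ‖F‖₂ = 17.356.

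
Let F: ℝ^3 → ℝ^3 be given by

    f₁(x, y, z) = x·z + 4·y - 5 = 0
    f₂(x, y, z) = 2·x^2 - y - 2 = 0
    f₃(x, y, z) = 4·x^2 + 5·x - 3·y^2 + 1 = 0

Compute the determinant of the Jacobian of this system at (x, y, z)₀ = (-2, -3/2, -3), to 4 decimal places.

166.0000

J = [[z, 4, x], [4·x, -1, 0], [8·x + 5, -6·y, 0]].
At the point, J = [[-3.0000, 4.0000, -2.0000], [-8.0000, -1.0000, 0.0000], [-11.0000, 9.0000, 0.0000]].
det J = 166.0000.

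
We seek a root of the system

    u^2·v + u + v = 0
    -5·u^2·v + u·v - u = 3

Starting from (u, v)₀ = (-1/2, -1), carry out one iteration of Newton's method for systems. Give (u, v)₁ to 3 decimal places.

(-1.262, 1.619)

At (-1/2, -1): F = (-1.750, -0.750).
Jacobian J = [[2·u·v + 1, u^2 + 1], [-10·u·v + v - 1, -5·u^2 + u]].
At the point, J = [[2.000, 1.250], [-7.000, -1.750]] (det J = 5.250).
Solving J·Δ = −F gives Δ = (-0.762, 2.619).
Then the next iterate is (u, v)₁ = (-1.262, 1.619).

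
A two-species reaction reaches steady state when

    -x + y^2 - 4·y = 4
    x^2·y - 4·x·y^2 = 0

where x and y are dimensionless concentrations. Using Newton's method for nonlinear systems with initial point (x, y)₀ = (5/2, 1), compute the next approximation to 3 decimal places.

(-5.317, 0.159)

At (5/2, 1): F = (-9.500, -3.750).
Jacobian J = [[-1, 2·y - 4], [2·x·y - 4·y^2, x^2 - 8·x·y]].
At the point, J = [[-1.000, -2.000], [1.000, -13.750]] (det J = 15.750).
Solving J·Δ = −F gives Δ = (-7.817, -0.841).
Then the next iterate is (x, y)₁ = (-5.317, 0.159).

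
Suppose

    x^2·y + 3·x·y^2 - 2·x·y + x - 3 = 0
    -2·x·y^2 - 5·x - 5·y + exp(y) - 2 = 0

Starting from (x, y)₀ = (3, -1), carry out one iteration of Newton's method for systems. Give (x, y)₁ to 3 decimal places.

At (3, -1): F = (6.000, -17.63212).
Jacobian J = [[2·x·y + 3·y^2 - 2·y + 1, x^2 + 6·x·y - 2·x], [-2·y^2 - 5, -4·x·y + exp(y) - 5]].
At the point, J = [[0.000, -15.000], [-7.000, 7.36788]] (det J = -105.000).
Solving J·Δ = −F gives Δ = (-2.098, 0.400).
Then the next iterate is (x, y)₁ = (0.902, -0.600).

(0.902, -0.600)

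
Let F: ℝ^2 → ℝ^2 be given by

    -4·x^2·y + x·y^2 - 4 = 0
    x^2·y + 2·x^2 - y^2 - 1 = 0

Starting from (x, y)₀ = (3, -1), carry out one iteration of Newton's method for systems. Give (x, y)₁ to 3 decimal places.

At (3, -1): F = (35.000, 7.000).
Jacobian J = [[-8·x·y + y^2, -4·x^2 + 2·x·y], [2·x·y + 4·x, x^2 - 2·y]].
At the point, J = [[25.000, -42.000], [6.000, 11.000]] (det J = 527.000).
Solving J·Δ = −F gives Δ = (-1.288, 0.066).
Then the next iterate is (x, y)₁ = (1.712, -0.934).

(1.712, -0.934)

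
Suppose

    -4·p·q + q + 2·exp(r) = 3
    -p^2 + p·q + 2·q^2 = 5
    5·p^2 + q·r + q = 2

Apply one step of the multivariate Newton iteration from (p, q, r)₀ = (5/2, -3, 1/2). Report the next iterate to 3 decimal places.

(1.294, -2.063, -0.832)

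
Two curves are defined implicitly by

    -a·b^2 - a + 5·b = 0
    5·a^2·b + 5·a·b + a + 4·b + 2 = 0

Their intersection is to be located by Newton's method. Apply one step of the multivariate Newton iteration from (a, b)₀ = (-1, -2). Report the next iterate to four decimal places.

At (-1, -2): F = (-5.0000, -7.0000).
Jacobian J = [[-b^2 - 1, -2·a·b + 5], [10·a·b + 5·b + 1, 5·a^2 + 5·a + 4]].
At the point, J = [[-5.0000, 1.0000], [11.0000, 4.0000]] (det J = -31.0000).
Solving J·Δ = −F gives Δ = (-0.4194, 2.9032).
Then the next iterate is (a, b)₁ = (-1.4194, 0.9032).

(-1.4194, 0.9032)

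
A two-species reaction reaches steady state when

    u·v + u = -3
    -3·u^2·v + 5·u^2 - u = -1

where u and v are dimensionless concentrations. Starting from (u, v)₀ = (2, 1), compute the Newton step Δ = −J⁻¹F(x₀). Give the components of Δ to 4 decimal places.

At (2, 1): F = (7.0000, 7.0000).
Jacobian J = [[v + 1, u], [-6·u·v + 10·u - 1, -3·u^2]].
At the point, J = [[2.0000, 2.0000], [7.0000, -12.0000]] (det J = -38.0000).
Solving J·Δ = −F gives Δ = (-2.5789, -0.9211).

(-2.5789, -0.9211)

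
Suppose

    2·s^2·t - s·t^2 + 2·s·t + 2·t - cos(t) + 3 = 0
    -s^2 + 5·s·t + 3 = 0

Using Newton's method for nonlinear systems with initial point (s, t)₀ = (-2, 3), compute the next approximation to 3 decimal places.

(0.176, 4.034)

At (-2, 3): F = (39.98999, -31.000).
Jacobian J = [[4·s·t - t^2 + 2·t, 2·s^2 - 2·s·t + 2·s + sin(t) + 2], [-2·s + 5·t, 5·s]].
At the point, J = [[-27.000, 18.14112], [19.000, -10.000]] (det J = -74.68128).
Solving J·Δ = −F gives Δ = (2.176, 1.034).
Then the next iterate is (s, t)₁ = (0.176, 4.034).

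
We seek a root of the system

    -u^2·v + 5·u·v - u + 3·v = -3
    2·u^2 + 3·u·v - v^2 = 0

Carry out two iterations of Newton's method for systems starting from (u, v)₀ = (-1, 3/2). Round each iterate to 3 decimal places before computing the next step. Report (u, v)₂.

At (-1, 3/2): F = (-0.500, -4.750).
Jacobian J = [[-2·u·v + 5·v - 1, -u^2 + 5·u + 3], [4·u + 3·v, 3·u - 2·v]].
At the point, J = [[9.500, -3.000], [0.500, -6.000]] (det J = -55.500).
Solving J·Δ = −F gives Δ = (-0.203, -0.809).
Then the next iterate is (u, v)₁ = (-1.203, 0.691).
Round to (-1.203, 0.691) and repeat: F = (1.11961, -0.07688), J = [[4.11755, -4.46221], [-2.739, -4.991]].
Δ = (-0.181, 0.084), so (u, v)₂ = (-1.384, 0.775).

(-1.384, 0.775)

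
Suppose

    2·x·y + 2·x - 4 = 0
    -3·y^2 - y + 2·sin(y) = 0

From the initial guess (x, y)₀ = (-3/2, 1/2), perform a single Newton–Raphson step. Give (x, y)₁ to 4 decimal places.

At (-3/2, 1/2): F = (-8.5000, -0.291149).
Jacobian J = [[2·y + 2, 2·x], [0, -6·y + 2·cos(y) - 1]].
At the point, J = [[3.0000, -3.0000], [0.0000, -2.244835]] (det J = -6.734505).
Solving J·Δ = −F gives Δ = (2.7036, -0.1297).
Then the next iterate is (x, y)₁ = (1.2036, 0.3703).

(1.2036, 0.3703)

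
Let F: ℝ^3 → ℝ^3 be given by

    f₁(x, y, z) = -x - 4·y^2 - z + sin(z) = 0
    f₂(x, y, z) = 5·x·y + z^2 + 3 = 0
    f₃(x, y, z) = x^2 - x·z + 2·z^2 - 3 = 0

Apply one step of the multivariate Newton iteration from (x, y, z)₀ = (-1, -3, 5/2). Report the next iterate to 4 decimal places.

At (-1, -3, 5/2): F = (-36.901528, 24.2500, 13.0000).
Jacobian J = [[-1, -8·y, cos(z) - 1], [5·y, 5·x, 2·z], [2·x - z, 0, -x + 4·z]].
At the point, J = [[-1.0000, 24.0000, -1.801144], [-15.0000, -5.0000, 5.0000], [-4.5000, 0.0000, 11.0000]] (det J = 3515.525731).
Solving J·Δ = −F gives Δ = (0.8333, 1.5092, -0.8409).
Then the next iterate is (x, y, z)₁ = (-0.1667, -1.4908, 1.6591).

(-0.1667, -1.4908, 1.6591)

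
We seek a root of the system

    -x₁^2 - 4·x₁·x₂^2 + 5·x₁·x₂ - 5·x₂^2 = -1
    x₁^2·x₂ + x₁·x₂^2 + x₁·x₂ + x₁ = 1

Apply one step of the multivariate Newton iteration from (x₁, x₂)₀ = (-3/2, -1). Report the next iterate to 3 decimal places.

(-0.343, -0.968)

At (-3/2, -1): F = (7.250, -4.750).
Jacobian J = [[-2·x₁ - 4·x₂^2 + 5·x₂, -8·x₁·x₂ + 5·x₁ - 10·x₂], [2·x₁·x₂ + x₂^2 + x₂ + 1, x₁^2 + 2·x₁·x₂ + x₁]].
At the point, J = [[-6.000, -9.500], [4.000, 3.750]] (det J = 15.500).
Solving J·Δ = −F gives Δ = (1.157, 0.032).
Then the next iterate is (x₁, x₂)₁ = (-0.343, -0.968).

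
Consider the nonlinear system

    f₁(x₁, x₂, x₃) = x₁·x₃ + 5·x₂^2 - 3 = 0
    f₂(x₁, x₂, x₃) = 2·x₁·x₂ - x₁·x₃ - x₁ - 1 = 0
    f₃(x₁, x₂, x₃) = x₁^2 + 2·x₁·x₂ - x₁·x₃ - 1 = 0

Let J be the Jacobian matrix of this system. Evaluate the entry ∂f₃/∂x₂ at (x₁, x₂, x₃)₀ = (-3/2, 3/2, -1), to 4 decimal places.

∂f₃/∂x₂ = 2·x₁.
At (-3/2, 3/2, -1) this is -3.0000.

-3.0000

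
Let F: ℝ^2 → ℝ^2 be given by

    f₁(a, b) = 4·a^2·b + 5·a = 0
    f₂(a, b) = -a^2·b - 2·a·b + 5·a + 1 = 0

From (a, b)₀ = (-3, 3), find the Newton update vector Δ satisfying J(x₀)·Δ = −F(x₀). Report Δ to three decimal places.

At (-3, 3): F = (93.000, -23.000).
Jacobian J = [[8·a·b + 5, 4·a^2], [-2·a·b - 2·b + 5, -a^2 - 2·a]].
At the point, J = [[-67.000, 36.000], [17.000, -3.000]] (det J = -411.000).
Solving J·Δ = −F gives Δ = (1.336, -0.097).

(1.336, -0.097)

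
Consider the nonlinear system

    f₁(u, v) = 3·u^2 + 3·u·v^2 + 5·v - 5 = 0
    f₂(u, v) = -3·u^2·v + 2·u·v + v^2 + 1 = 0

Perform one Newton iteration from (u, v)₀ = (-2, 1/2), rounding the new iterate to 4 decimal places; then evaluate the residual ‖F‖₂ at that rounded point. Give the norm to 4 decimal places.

At (-2, 1/2): F = (8.0000, -6.7500).
Jacobian J = [[6·u + 3·v^2, 6·u·v + 5], [-6·u·v + 2·v, -3·u^2 + 2·u + 2·v]].
At the point, J = [[-11.2500, -1.0000], [7.0000, -15.0000]] (det J = 175.7500).
Solving J·Δ = −F gives Δ = (0.7212, -0.1134).
Then the next iterate is (u, v)₁ = (-1.2788, 0.3866).
Re-evaluating at (-1.2788, 0.3866): F = (1.265602, -1.735964), so ‖F‖₂ = 2.1483.

2.1483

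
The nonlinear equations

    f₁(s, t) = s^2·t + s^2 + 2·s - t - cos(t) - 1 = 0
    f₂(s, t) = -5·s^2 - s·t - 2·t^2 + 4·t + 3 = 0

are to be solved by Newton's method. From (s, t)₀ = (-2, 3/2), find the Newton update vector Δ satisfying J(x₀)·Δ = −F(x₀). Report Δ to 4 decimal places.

At (-2, 3/2): F = (3.429263, -12.5000).
Jacobian J = [[2·s·t + 2·s + 2, s^2 + sin(t) - 1], [-10·s - t, -s - 4·t + 4]].
At the point, J = [[-8.0000, 3.997495], [18.5000, 0.0000]] (det J = -73.953657).
Solving J·Δ = −F gives Δ = (0.6757, 0.4943).

(0.6757, 0.4943)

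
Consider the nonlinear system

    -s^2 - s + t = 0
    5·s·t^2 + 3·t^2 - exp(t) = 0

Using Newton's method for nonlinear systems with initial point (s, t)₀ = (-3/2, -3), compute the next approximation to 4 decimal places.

At (-3/2, -3): F = (-3.7500, -40.549787).
Jacobian J = [[-2·s - 1, 1], [5·t^2, 10·s·t + 6·t - exp(t)]].
At the point, J = [[2.0000, 1.0000], [45.0000, 26.950213]] (det J = 8.900426).
Solving J·Δ = −F gives Δ = (6.7989, -9.8479).
Then the next iterate is (s, t)₁ = (5.2989, -12.8479).

(5.2989, -12.8479)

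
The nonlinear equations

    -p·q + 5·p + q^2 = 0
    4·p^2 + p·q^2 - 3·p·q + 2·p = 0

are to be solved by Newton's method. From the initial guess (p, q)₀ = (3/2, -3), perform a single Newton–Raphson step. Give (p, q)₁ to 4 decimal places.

At (3/2, -3): F = (21.0000, 39.0000).
Jacobian J = [[-q + 5, -p + 2·q], [8·p + q^2 - 3·q + 2, 2·p·q - 3·p]].
At the point, J = [[8.0000, -7.5000], [32.0000, -13.5000]] (det J = 132.0000).
Solving J·Δ = −F gives Δ = (-0.0682, 2.7273).
Then the next iterate is (p, q)₁ = (1.4318, -0.2727).

(1.4318, -0.2727)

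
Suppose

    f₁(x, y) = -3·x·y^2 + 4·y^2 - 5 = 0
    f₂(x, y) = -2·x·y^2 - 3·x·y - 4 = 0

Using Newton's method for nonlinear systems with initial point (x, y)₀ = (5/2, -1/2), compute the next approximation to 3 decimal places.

(14.769, 3.808)

At (5/2, -1/2): F = (-5.875, -1.500).
Jacobian J = [[-3·y^2, -6·x·y + 8·y], [-2·y^2 - 3·y, -4·x·y - 3·x]].
At the point, J = [[-0.750, 3.500], [1.000, -2.500]] (det J = -1.625).
Solving J·Δ = −F gives Δ = (12.269, 4.308).
Then the next iterate is (x, y)₁ = (14.769, 3.808).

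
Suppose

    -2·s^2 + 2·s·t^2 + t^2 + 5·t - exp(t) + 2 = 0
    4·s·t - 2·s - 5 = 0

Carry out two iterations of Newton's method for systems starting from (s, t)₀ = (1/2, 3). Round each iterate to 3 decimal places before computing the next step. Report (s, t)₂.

(0.267, 4.594)

At (1/2, 3): F = (14.41446, 0.000).
Jacobian J = [[-4·s + 2·t^2, 4·s·t + 2·t - exp(t) + 5], [4·t - 2, 4·s]].
At the point, J = [[16.000, -3.08554], [10.000, 2.000]] (det J = 62.85537).
Solving J·Δ = −F gives Δ = (-0.459, 2.293).
Then the next iterate is (s, t)₁ = (0.041, 5.293).
Round to (0.041, 5.293) and repeat: F = (-140.16456, -4.21395), J = [[55.86770, -182.48530], [19.172, 0.164]].
Δ = (0.226, -0.699), so (s, t)₂ = (0.267, 4.594).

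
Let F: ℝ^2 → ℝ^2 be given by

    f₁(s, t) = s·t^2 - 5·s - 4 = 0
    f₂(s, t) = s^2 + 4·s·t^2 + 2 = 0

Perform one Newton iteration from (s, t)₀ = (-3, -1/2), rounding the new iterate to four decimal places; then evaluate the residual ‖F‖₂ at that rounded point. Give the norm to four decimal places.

2.4619

At (-3, -1/2): F = (10.2500, 8.0000).
Jacobian J = [[t^2 - 5, 2·s·t], [2·s + 4·t^2, 8·s·t]].
At the point, J = [[-4.7500, 3.0000], [-5.0000, 12.0000]] (det J = -42.0000).
Solving J·Δ = −F gives Δ = (2.3571, 0.3155).
Then the next iterate is (s, t)₁ = (-0.6429, -0.1845).
Re-evaluating at (-0.6429, -0.1845): F = (-0.807384, 2.325783), so ‖F‖₂ = 2.4619.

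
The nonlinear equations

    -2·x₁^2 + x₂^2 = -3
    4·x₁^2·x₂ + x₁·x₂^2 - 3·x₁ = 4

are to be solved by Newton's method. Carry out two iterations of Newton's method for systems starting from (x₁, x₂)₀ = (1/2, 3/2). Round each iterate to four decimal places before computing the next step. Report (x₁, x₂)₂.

(1.3656, 0.8959)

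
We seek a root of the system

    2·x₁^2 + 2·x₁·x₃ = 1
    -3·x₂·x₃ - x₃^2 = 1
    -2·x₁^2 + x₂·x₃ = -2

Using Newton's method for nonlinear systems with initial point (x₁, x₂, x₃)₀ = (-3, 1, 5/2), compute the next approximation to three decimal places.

At (-3, 1, 5/2): F = (2.000, -14.750, -13.500).
Jacobian J = [[4·x₁ + 2·x₃, 0, 2·x₁], [0, -3·x₃, -3·x₂ - 2·x₃], [-4·x₁, x₃, x₂]].
At the point, J = [[-7.000, 0.000, -6.000], [0.000, -7.500, -8.000], [12.000, 2.500, 1.000]] (det J = -627.500).
Solving J·Δ = −F gives Δ = (1.361, -0.629, -1.254).
Then the next iterate is (x₁, x₂, x₃)₁ = (-1.639, 0.371, 1.246).

(-1.639, 0.371, 1.246)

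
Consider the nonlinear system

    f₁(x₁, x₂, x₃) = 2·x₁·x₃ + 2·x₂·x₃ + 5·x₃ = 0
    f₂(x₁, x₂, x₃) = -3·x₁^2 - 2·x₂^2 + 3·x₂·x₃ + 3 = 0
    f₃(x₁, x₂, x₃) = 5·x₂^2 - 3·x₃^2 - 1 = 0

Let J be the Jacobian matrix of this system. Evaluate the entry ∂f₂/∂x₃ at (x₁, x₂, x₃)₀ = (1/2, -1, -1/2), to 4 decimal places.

∂f₂/∂x₃ = 3·x₂.
At (1/2, -1, -1/2) this is -3.0000.

-3.0000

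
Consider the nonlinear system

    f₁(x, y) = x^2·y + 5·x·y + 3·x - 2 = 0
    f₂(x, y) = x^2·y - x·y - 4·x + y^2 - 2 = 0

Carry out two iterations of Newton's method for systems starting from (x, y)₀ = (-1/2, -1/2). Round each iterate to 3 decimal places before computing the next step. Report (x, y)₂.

(-0.956, -0.832)

At (-1/2, -1/2): F = (-2.375, -0.125).
Jacobian J = [[2·x·y + 5·y + 3, x^2 + 5·x], [2·x·y - y - 4, x^2 - x + 2·y]].
At the point, J = [[1.000, -2.250], [-3.000, -0.250]] (det J = -7.000).
Solving J·Δ = −F gives Δ = (0.045, -1.036).
Then the next iterate is (x, y)₁ = (-0.455, -1.536).
Round to (-0.455, -1.536) and repeat: F = (-0.18859, 1.16243), J = [[-3.28224, -2.06797], [-1.06624, -2.40998]].
Δ = (-0.501, 0.704), so (x, y)₂ = (-0.956, -0.832).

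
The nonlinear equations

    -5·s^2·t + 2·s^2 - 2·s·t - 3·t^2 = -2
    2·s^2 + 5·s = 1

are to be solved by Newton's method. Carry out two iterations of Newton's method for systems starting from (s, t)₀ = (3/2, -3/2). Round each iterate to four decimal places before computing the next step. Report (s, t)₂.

At (3/2, -3/2): F = (21.1250, 11.0000).
Jacobian J = [[-10·s·t + 4·s - 2·t, -5·s^2 - 2·s - 6·t], [4·s + 5, 0]].
At the point, J = [[31.5000, -5.2500], [11.0000, 0.0000]] (det J = 57.7500).
Solving J·Δ = −F gives Δ = (-1.0000, -1.9762).
Then the next iterate is (s, t)₁ = (0.5000, -3.4762).
Round to (0.5000, -3.4762) and repeat: F = (-25.930449, 2.0000), J = [[26.3334, 18.6072], [7.0000, 0.0000]].
Δ = (-0.2857, 1.7979), so (s, t)₂ = (0.2143, -1.6783).

(0.2143, -1.6783)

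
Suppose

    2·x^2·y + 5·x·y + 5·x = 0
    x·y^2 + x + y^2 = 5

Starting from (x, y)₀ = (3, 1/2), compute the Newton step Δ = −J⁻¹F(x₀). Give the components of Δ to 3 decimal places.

(-12.471, 4.147)

At (3, 1/2): F = (31.500, -1.000).
Jacobian J = [[4·x·y + 5·y + 5, 2·x^2 + 5·x], [y^2 + 1, 2·x·y + 2·y]].
At the point, J = [[13.500, 33.000], [1.250, 4.000]] (det J = 12.750).
Solving J·Δ = −F gives Δ = (-12.471, 4.147).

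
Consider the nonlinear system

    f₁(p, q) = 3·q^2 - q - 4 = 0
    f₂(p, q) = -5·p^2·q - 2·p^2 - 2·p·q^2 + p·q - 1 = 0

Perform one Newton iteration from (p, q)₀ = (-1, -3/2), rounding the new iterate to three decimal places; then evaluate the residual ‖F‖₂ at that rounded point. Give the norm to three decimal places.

2.930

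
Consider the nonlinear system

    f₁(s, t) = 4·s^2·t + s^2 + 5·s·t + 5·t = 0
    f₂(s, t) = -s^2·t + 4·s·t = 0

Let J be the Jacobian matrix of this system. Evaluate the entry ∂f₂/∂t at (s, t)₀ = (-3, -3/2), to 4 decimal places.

∂f₂/∂t = -s^2 + 4·s.
At (-3, -3/2) this is -21.0000.

-21.0000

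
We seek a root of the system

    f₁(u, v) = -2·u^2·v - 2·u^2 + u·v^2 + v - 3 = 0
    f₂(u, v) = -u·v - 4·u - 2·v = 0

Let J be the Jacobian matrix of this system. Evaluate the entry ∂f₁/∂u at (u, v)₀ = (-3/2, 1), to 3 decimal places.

13.000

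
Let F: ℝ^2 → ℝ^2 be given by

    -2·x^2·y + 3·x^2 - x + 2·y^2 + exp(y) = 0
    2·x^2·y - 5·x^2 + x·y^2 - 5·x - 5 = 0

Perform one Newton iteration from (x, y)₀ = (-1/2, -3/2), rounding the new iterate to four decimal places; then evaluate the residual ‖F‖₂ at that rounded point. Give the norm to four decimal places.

At (-1/2, -3/2): F = (6.723130, -5.6250).
Jacobian J = [[-4·x·y + 6·x - 1, -2·x^2 + 4·y + exp(y)], [4·x·y - 10·x + y^2 - 5, 2·x^2 + 2·x·y]].
At the point, J = [[-7.0000, -6.276870], [5.2500, 2.0000]] (det J = 18.953567).
Solving J·Δ = −F gives Δ = (1.1534, -0.2152).
Then the next iterate is (x, y)₁ = (0.6534, -1.7152).
Re-evaluating at (0.6534, -1.7152): F = (8.155691, -9.943959), so ‖F‖₂ = 12.8607.

12.8607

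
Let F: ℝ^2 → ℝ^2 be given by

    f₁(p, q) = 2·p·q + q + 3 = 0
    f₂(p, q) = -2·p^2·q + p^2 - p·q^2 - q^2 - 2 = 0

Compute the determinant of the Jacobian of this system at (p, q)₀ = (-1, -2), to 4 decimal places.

-6.0000

J = [[2·q, 2·p + 1], [-4·p·q + 2·p - q^2, -2·p^2 - 2·p·q - 2·q]].
At the point, J = [[-4.0000, -1.0000], [-14.0000, -2.0000]].
det J = -6.0000.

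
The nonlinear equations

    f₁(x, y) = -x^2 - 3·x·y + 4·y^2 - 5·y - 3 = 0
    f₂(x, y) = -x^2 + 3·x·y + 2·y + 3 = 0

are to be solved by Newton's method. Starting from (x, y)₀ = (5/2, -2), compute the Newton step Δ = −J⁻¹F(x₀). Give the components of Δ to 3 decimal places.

(-1.094, 1.076)

At (5/2, -2): F = (31.750, -22.250).
Jacobian J = [[-2·x - 3·y, -3·x + 8·y - 5], [-2·x + 3·y, 3·x + 2]].
At the point, J = [[1.000, -28.500], [-11.000, 9.500]] (det J = -304.000).
Solving J·Δ = −F gives Δ = (-1.094, 1.076).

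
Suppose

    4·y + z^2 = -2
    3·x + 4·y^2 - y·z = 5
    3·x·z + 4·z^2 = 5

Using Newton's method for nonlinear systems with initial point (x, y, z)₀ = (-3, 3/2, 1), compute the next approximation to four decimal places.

(-0.8472, 1.0208, -2.5417)

At (-3, 3/2, 1): F = (9.0000, -6.5000, -10.0000).
Jacobian J = [[0, 4, 2·z], [3, 8·y - z, -y], [3·z, 0, 3·x + 8·z]].
At the point, J = [[0.0000, 4.0000, 2.0000], [3.0000, 11.0000, -1.5000], [3.0000, 0.0000, -1.0000]] (det J = -72.0000).
Solving J·Δ = −F gives Δ = (2.1528, -0.4792, -3.5417).
Then the next iterate is (x, y, z)₁ = (-0.8472, 1.0208, -2.5417).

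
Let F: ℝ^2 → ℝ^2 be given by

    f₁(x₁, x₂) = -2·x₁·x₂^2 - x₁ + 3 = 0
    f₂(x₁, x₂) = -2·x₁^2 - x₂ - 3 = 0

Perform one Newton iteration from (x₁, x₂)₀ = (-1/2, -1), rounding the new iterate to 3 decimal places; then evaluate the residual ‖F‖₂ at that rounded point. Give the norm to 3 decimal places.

At (-1/2, -1): F = (4.500, -2.500).
Jacobian J = [[-2·x₂^2 - 1, -4·x₁·x₂], [-4·x₁, -1]].
At the point, J = [[-3.000, -2.000], [2.000, -1.000]] (det J = 7.000).
Solving J·Δ = −F gives Δ = (1.357, 0.214).
Then the next iterate is (x₁, x₂)₁ = (0.857, -0.786).
Re-evaluating at (0.857, -0.786): F = (1.08410, -3.68290), so ‖F‖₂ = 3.839.

3.839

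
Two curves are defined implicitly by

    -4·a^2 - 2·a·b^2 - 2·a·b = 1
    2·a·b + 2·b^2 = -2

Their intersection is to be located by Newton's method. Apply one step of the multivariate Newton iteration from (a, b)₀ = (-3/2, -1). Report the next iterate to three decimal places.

At (-3/2, -1): F = (-10.000, 7.000).
Jacobian J = [[-8·a - 2·b^2 - 2·b, -4·a·b - 2·a], [2·b, 2·a + 4·b]].
At the point, J = [[12.000, -3.000], [-2.000, -7.000]] (det J = -90.000).
Solving J·Δ = −F gives Δ = (1.011, 0.711).
Then the next iterate is (a, b)₁ = (-0.489, -0.289).

(-0.489, -0.289)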